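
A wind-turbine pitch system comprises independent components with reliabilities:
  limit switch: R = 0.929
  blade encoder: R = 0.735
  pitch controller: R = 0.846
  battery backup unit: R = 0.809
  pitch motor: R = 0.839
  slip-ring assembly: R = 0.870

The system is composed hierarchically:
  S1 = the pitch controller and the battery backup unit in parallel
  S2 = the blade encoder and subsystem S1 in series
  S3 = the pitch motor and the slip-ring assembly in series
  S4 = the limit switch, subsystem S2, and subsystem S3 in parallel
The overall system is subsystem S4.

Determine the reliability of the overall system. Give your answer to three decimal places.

Parallel (pitch controller and battery backup unit): 1 − (1 − 0.84600)(1 − 0.80900) = 0.97059
Series (blade encoder and [0.97059]): 0.73500 × 0.97059 = 0.71338
Series (pitch motor and slip-ring assembly): 0.83900 × 0.87000 = 0.72993
Parallel (limit switch, [0.71338], and [0.72993]): 1 − (1 − 0.92900)(1 − 0.71338)(1 − 0.72993) = 0.995

0.995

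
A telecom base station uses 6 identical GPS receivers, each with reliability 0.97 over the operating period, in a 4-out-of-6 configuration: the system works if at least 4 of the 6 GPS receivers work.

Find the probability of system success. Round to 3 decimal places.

0.999

R = Σ_{i=4}^{6} C(6,i) p^i (1−p)^{6−i} with p = 0.97
C(6,4)·0.97^4·0.03^2 = 0.01195
C(6,5)·0.97^5·0.03^1 = 0.15457
C(6,6)·0.97^6·0.03^0 = 0.83297
Sum = 0.999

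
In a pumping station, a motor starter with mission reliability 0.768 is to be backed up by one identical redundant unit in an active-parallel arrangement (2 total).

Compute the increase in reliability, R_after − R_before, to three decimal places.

0.178

R_before = 0.768
R_after = 1 − (1 − 0.768)^2 = 0.946
ΔR = 0.946 − 0.768 = 0.178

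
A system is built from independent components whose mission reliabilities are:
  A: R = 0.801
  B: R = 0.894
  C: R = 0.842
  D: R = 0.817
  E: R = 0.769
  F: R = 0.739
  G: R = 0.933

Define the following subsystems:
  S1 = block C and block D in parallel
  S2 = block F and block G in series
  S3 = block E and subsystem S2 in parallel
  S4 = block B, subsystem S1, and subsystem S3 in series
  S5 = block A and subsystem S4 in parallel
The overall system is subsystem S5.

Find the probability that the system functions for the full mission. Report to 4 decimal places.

0.9614

Parallel (C and D): 1 − (1 − 0.842000)(1 − 0.817000) = 0.971086
Series (F and G): 0.739000 × 0.933000 = 0.689487
Parallel (E and [0.689487]): 1 − (1 − 0.769000)(1 − 0.689487) = 0.928271
Series (B, [0.971086], and [0.928271]): 0.894000 × 0.971086 × 0.928271 = 0.805879
Parallel (A and [0.805879]): 1 − (1 − 0.801000)(1 − 0.805879) = 0.9614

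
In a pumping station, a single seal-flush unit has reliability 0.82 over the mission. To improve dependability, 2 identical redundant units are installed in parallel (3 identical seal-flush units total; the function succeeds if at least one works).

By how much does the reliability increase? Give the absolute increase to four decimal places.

R_before = 0.82
R_after = 1 − (1 − 0.82)^3 = 0.9942
ΔR = 0.9942 − 0.82 = 0.1742

0.1742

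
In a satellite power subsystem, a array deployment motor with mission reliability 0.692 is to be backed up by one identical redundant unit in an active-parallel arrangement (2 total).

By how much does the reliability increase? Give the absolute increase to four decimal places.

0.2131

R_before = 0.692
R_after = 1 − (1 − 0.692)^2 = 0.9051
ΔR = 0.9051 − 0.692 = 0.2131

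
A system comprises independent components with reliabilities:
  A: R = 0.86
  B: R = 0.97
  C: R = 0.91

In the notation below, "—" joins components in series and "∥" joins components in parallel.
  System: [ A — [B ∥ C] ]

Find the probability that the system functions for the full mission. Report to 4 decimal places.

Parallel (B and C): 1 − (1 − 0.970000)(1 − 0.910000) = 0.997300
Series (A and [0.997300]): 0.860000 × 0.997300 = 0.8577

0.8577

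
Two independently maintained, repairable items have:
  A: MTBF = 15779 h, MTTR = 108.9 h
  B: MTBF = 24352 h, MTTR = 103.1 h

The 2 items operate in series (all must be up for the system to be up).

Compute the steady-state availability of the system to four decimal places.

0.9890

A(A) = MTBF/(MTBF+MTTR) = 15779/(15779+108.9) = 0.993146
A(B) = MTBF/(MTBF+MTTR) = 24352/(24352+103.1) = 0.995784
Series availability: 0.993146 × 0.995784 = 0.9890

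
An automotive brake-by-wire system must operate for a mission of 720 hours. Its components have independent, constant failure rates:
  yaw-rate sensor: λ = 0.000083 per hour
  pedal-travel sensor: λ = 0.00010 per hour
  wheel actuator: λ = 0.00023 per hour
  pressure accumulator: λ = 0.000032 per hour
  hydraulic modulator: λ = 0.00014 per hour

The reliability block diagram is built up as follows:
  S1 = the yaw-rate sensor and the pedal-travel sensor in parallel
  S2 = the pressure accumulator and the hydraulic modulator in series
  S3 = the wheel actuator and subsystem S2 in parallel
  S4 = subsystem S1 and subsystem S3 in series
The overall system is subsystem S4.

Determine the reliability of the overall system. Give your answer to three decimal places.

R(yaw-rate sensor) = exp(−0.000083 × 720) = 0.94199
R(pedal-travel sensor) = exp(−0.00010 × 720) = 0.93053
R(wheel actuator) = exp(−0.00023 × 720) = 0.84739
R(pressure accumulator) = exp(−0.000032 × 720) = 0.97722
R(hydraulic modulator) = exp(−0.00014 × 720) = 0.90411
Parallel (yaw-rate sensor and pedal-travel sensor): 1 − (1 − 0.94199)(1 − 0.93053) = 0.99597
Series (pressure accumulator and hydraulic modulator): 0.97722 × 0.90411 = 0.88351
Parallel (wheel actuator and [0.88351]): 1 − (1 − 0.84739)(1 − 0.88351) = 0.98222
Series ([0.99597] and [0.98222]): 0.99597 × 0.98222 = 0.978

0.978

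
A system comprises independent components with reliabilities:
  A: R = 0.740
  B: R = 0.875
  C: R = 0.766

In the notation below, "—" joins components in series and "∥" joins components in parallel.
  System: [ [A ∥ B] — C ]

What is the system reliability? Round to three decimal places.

0.741

Parallel (A and B): 1 − (1 − 0.74000)(1 − 0.87500) = 0.96750
Series ([0.96750] and C): 0.96750 × 0.76600 = 0.741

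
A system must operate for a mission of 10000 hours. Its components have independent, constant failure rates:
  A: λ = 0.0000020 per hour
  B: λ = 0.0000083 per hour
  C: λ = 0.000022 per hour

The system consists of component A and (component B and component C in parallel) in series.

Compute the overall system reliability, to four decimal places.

0.9648

R(A) = exp(−0.0000020 × 10000) = 0.980199
R(B) = exp(−0.0000083 × 10000) = 0.920351
R(C) = exp(−0.000022 × 10000) = 0.802519
Parallel (B and C): 1 − (1 − 0.920351)(1 − 0.802519) = 0.984271
Series (A and [0.984271]): 0.980199 × 0.984271 = 0.9648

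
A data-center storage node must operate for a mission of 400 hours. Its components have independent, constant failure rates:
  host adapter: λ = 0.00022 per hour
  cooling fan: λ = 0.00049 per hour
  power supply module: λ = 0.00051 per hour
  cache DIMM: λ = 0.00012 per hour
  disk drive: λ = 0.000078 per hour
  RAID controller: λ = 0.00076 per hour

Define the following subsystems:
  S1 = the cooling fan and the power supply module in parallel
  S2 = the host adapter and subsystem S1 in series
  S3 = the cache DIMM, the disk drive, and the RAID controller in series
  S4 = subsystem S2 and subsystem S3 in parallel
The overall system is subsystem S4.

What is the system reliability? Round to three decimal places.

0.964

R(host adapter) = exp(−0.00022 × 400) = 0.91576
R(cooling fan) = exp(−0.00049 × 400) = 0.82201
R(power supply module) = exp(−0.00051 × 400) = 0.81546
R(cache DIMM) = exp(−0.00012 × 400) = 0.95313
R(disk drive) = exp(−0.000078 × 400) = 0.96928
R(RAID controller) = exp(−0.00076 × 400) = 0.73786
Parallel (cooling fan and power supply module): 1 − (1 − 0.82201)(1 − 0.81546) = 0.96715
Series (host adapter and [0.96715]): 0.91576 × 0.96715 = 0.88568
Series (cache DIMM, disk drive, and RAID controller): 0.95313 × 0.96928 × 0.73786 = 0.68167
Parallel ([0.88568] and [0.68167]): 1 − (1 − 0.88568)(1 − 0.68167) = 0.964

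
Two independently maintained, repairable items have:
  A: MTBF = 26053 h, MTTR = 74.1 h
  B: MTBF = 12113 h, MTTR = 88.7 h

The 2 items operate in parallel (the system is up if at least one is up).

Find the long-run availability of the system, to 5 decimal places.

A(A) = MTBF/(MTBF+MTTR) = 26053/(26053+74.1) = 0.997164
A(B) = MTBF/(MTBF+MTTR) = 12113/(12113+88.7) = 0.992731
Parallel availability: 1 − (1 − 0.997164)(1 − 0.992731) = 0.99998

0.99998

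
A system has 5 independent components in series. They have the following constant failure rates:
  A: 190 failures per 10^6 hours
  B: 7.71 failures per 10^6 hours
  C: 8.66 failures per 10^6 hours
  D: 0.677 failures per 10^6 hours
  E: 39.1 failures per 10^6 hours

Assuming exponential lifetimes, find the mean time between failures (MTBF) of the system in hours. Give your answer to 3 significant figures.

4060

Series of exponential components: λ_sys = Σ λ_i
λ_sys = 0.000190 + 0.00000771 + 0.00000866 + 0.000000677 + 0.0000391 = 2.4615e-04 /h
MTBF = 1 / λ_sys = 4060 h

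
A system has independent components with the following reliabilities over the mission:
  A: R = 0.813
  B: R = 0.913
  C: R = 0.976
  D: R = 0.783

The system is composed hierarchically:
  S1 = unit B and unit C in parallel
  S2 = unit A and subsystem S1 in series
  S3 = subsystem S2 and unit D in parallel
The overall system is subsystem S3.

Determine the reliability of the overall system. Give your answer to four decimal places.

Parallel (B and C): 1 − (1 − 0.913000)(1 − 0.976000) = 0.997912
Series (A and [0.997912]): 0.813000 × 0.997912 = 0.811302
Parallel ([0.811302] and D): 1 − (1 − 0.811302)(1 − 0.783000) = 0.9591

0.9591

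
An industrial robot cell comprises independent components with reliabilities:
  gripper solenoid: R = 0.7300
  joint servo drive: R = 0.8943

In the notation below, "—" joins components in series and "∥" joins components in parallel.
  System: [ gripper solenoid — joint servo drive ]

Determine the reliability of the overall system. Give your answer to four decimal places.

Series (gripper solenoid and joint servo drive): 0.730000 × 0.894300 = 0.6528

0.6528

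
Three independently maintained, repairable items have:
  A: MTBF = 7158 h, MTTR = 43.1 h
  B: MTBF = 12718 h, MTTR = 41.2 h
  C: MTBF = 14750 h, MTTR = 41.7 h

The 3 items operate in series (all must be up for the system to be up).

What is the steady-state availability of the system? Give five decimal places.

0.98801

A(A) = MTBF/(MTBF+MTTR) = 7158/(7158+43.1) = 0.994015
A(B) = MTBF/(MTBF+MTTR) = 12718/(12718+41.2) = 0.996771
A(C) = MTBF/(MTBF+MTTR) = 14750/(14750+41.7) = 0.997181
Series availability: 0.994015 × 0.996771 × 0.997181 = 0.98801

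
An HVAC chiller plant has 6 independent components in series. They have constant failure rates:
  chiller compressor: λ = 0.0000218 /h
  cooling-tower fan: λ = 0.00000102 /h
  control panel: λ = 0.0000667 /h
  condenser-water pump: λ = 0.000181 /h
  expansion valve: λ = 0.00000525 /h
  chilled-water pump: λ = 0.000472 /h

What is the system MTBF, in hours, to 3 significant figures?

1340

Series of exponential components: λ_sys = Σ λ_i
λ_sys = 0.0000218 + 0.00000102 + 0.0000667 + 0.000181 + 0.00000525 + 0.000472 = 7.4777e-04 /h
MTBF = 1 / λ_sys = 1340 h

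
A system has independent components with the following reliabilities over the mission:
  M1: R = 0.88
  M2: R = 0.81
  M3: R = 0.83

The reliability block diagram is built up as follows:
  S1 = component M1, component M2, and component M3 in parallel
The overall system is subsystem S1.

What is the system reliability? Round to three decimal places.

0.996

Parallel (M1, M2, and M3): 1 − (1 − 0.88000)(1 − 0.81000)(1 − 0.83000) = 0.996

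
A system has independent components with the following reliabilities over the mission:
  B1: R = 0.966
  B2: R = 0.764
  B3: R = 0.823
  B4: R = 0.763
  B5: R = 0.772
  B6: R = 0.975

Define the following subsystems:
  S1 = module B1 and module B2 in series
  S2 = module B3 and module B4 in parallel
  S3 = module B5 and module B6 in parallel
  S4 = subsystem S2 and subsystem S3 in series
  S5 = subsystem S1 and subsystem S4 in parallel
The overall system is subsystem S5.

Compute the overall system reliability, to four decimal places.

0.9876

Series (B1 and B2): 0.966000 × 0.764000 = 0.738024
Parallel (B3 and B4): 1 − (1 − 0.823000)(1 − 0.763000) = 0.958051
Parallel (B5 and B6): 1 − (1 − 0.772000)(1 − 0.975000) = 0.994300
Series ([0.958051] and [0.994300]): 0.958051 × 0.994300 = 0.952590
Parallel ([0.738024] and [0.952590]): 1 − (1 − 0.738024)(1 − 0.952590) = 0.9876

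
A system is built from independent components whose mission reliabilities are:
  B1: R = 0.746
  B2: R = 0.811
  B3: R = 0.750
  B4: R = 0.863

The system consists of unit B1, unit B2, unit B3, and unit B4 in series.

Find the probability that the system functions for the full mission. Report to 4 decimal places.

Series (B1, B2, B3, and B4): 0.746000 × 0.811000 × 0.750000 × 0.863000 = 0.3916

0.3916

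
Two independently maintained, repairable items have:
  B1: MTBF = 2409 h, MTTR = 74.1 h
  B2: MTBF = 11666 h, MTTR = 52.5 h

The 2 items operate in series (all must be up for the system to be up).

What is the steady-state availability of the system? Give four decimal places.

A(B1) = MTBF/(MTBF+MTTR) = 2409/(2409+74.1) = 0.970158
A(B2) = MTBF/(MTBF+MTTR) = 11666/(11666+52.5) = 0.995520
Series availability: 0.970158 × 0.995520 = 0.9658

0.9658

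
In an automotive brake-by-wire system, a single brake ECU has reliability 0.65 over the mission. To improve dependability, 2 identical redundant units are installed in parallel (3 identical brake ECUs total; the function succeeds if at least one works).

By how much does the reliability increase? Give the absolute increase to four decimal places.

R_before = 0.65
R_after = 1 − (1 − 0.65)^3 = 0.9571
ΔR = 0.9571 − 0.65 = 0.3071

0.3071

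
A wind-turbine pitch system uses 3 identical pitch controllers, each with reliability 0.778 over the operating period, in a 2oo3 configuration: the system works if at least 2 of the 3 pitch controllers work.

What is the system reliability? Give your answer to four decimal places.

R = Σ_{i=2}^{3} C(3,i) p^i (1−p)^{3−i} with p = 0.778
C(3,2)·0.778^2·0.222^1 = 0.403119
C(3,3)·0.778^3·0.222^0 = 0.470911
Sum = 0.8740

0.8740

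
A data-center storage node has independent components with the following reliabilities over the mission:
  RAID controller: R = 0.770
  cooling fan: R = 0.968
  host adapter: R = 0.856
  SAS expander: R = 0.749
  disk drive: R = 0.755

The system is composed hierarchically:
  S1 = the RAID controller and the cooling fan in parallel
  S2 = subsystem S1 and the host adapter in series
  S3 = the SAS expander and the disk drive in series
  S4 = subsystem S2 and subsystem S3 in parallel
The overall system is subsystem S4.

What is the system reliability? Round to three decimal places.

0.935

Parallel (RAID controller and cooling fan): 1 − (1 − 0.77000)(1 − 0.96800) = 0.99264
Series ([0.99264] and host adapter): 0.99264 × 0.85600 = 0.84970
Series (SAS expander and disk drive): 0.74900 × 0.75500 = 0.56550
Parallel ([0.84970] and [0.56550]): 1 − (1 − 0.84970)(1 − 0.56550) = 0.935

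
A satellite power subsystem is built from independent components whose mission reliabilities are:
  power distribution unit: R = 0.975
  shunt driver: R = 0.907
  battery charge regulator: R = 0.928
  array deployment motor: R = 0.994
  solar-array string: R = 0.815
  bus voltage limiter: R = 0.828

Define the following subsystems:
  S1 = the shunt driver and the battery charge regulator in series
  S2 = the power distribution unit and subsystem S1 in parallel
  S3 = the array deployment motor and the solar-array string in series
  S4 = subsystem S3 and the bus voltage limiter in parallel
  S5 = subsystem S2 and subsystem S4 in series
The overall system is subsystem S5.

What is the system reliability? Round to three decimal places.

0.964

Series (shunt driver and battery charge regulator): 0.90700 × 0.92800 = 0.84170
Parallel (power distribution unit and [0.84170]): 1 − (1 − 0.97500)(1 − 0.84170) = 0.99604
Series (array deployment motor and solar-array string): 0.99400 × 0.81500 = 0.81011
Parallel ([0.81011] and bus voltage limiter): 1 − (1 − 0.81011)(1 − 0.82800) = 0.96734
Series ([0.99604] and [0.96734]): 0.99604 × 0.96734 = 0.964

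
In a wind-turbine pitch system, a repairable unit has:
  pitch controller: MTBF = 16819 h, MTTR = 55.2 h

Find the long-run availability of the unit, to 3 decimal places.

A(pitch controller) = MTBF/(MTBF+MTTR) = 16819/(16819+55.2) = 0.997

0.997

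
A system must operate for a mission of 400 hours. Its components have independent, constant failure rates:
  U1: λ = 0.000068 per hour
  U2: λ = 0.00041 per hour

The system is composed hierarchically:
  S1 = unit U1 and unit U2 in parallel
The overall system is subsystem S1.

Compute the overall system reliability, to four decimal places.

R(U1) = exp(−0.000068 × 400) = 0.973167
R(U2) = exp(−0.00041 × 400) = 0.848742
Parallel (U1 and U2): 1 − (1 − 0.973167)(1 − 0.848742) = 0.9959

0.9959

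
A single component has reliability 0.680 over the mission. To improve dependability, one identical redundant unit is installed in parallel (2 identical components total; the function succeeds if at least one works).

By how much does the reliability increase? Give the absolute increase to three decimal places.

0.218

R_before = 0.680
R_after = 1 − (1 − 0.680)^2 = 0.898
ΔR = 0.898 − 0.680 = 0.218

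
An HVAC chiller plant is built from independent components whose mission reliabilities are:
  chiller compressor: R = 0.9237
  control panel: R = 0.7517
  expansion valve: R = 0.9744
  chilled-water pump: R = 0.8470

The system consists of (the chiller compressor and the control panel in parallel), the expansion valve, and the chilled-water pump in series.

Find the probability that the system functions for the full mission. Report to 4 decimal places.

Parallel (chiller compressor and control panel): 1 − (1 − 0.923700)(1 − 0.751700) = 0.981055
Series ([0.981055], expansion valve, and chilled-water pump): 0.981055 × 0.974400 × 0.847000 = 0.8097

0.8097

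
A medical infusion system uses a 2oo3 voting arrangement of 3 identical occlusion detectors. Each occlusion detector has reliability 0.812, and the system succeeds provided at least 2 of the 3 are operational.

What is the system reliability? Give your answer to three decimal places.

R = Σ_{i=2}^{3} C(3,i) p^i (1−p)^{3−i} with p = 0.812
C(3,2)·0.812^2·0.188^1 = 0.37187
C(3,3)·0.812^3·0.188^0 = 0.53539
Sum = 0.907

0.907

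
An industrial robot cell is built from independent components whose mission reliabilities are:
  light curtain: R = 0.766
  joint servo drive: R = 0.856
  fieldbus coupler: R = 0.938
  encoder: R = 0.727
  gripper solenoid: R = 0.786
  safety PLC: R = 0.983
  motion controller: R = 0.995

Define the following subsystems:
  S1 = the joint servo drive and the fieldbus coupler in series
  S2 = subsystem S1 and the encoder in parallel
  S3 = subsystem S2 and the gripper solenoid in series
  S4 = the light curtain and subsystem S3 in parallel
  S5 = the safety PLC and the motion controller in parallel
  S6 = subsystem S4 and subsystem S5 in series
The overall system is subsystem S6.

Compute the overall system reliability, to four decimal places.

Series (joint servo drive and fieldbus coupler): 0.856000 × 0.938000 = 0.802928
Parallel ([0.802928] and encoder): 1 − (1 − 0.802928)(1 − 0.727000) = 0.946199
Series ([0.946199] and gripper solenoid): 0.946199 × 0.786000 = 0.743712
Parallel (light curtain and [0.743712]): 1 − (1 − 0.766000)(1 − 0.743712) = 0.940029
Parallel (safety PLC and motion controller): 1 − (1 − 0.983000)(1 − 0.995000) = 0.999915
Series ([0.940029] and [0.999915]): 0.940029 × 0.999915 = 0.9399

0.9399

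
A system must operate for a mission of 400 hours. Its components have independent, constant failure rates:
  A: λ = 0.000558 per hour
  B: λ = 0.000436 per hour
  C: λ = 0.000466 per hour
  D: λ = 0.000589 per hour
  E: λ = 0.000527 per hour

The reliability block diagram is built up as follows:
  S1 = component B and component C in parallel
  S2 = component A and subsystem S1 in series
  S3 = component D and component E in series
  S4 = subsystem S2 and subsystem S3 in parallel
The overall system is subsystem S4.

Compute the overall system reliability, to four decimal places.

0.9201

R(A) = exp(−0.000558 × 400) = 0.799955
R(B) = exp(−0.000436 × 400) = 0.839961
R(C) = exp(−0.000466 × 400) = 0.829942
R(D) = exp(−0.000589 × 400) = 0.790097
R(E) = exp(−0.000527 × 400) = 0.809936
Parallel (B and C): 1 − (1 − 0.839961)(1 − 0.829942) = 0.972784
Series (A and [0.972784]): 0.799955 × 0.972784 = 0.778183
Series (D and E): 0.790097 × 0.809936 = 0.639928
Parallel ([0.778183] and [0.639928]): 1 − (1 − 0.778183)(1 − 0.639928) = 0.9201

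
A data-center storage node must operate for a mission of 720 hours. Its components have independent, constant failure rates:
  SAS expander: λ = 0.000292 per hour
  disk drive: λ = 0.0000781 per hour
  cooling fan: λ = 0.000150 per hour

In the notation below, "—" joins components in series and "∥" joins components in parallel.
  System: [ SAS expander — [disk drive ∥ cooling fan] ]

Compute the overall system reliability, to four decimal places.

0.8059

R(SAS expander) = exp(−0.000292 × 720) = 0.810390
R(disk drive) = exp(−0.0000781 × 720) = 0.945320
R(cooling fan) = exp(−0.000150 × 720) = 0.897628
Parallel (disk drive and cooling fan): 1 − (1 − 0.945320)(1 − 0.897628) = 0.994402
Series (SAS expander and [0.994402]): 0.810390 × 0.994402 = 0.8059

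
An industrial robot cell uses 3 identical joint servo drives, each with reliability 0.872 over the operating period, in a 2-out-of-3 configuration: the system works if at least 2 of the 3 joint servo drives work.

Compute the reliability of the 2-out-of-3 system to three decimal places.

R = Σ_{i=2}^{3} C(3,i) p^i (1−p)^{3−i} with p = 0.872
C(3,2)·0.872^2·0.128^1 = 0.29199
C(3,3)·0.872^3·0.128^0 = 0.66305
Sum = 0.955

0.955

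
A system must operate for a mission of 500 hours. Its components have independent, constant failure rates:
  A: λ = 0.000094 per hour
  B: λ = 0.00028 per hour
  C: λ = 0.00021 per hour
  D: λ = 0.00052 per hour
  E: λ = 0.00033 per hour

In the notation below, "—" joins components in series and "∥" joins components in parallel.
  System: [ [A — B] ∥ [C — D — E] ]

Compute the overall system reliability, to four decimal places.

0.9298

R(A) = exp(−0.000094 × 500) = 0.954087
R(B) = exp(−0.00028 × 500) = 0.869358
R(C) = exp(−0.00021 × 500) = 0.900325
R(D) = exp(−0.00052 × 500) = 0.771052
R(E) = exp(−0.00033 × 500) = 0.847894
Series (A and B): 0.954087 × 0.869358 = 0.829443
Series (C, D, and E): 0.900325 × 0.771052 × 0.847894 = 0.588606
Parallel ([0.829443] and [0.588606]): 1 − (1 − 0.829443)(1 − 0.588606) = 0.9298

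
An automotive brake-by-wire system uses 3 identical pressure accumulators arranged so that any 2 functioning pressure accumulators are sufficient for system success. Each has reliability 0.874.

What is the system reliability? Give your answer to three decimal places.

R = Σ_{i=2}^{3} C(3,i) p^i (1−p)^{3−i} with p = 0.874
C(3,2)·0.874^2·0.126^1 = 0.28875
C(3,3)·0.874^3·0.126^0 = 0.66763
Sum = 0.956

0.956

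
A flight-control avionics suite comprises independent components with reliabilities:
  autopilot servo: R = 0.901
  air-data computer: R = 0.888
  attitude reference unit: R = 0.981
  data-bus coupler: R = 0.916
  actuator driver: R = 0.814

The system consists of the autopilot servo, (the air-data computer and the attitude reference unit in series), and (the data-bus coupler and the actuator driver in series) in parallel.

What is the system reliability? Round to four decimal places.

Series (air-data computer and attitude reference unit): 0.888000 × 0.981000 = 0.871128
Series (data-bus coupler and actuator driver): 0.916000 × 0.814000 = 0.745624
Parallel (autopilot servo, [0.871128], and [0.745624]): 1 − (1 − 0.901000)(1 − 0.871128)(1 − 0.745624) = 0.9968

0.9968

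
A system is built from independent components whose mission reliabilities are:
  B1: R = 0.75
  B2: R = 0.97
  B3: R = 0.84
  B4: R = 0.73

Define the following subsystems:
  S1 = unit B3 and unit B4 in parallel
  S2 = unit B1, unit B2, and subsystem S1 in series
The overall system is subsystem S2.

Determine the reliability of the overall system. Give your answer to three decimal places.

0.696

Parallel (B3 and B4): 1 − (1 − 0.84000)(1 − 0.73000) = 0.95680
Series (B1, B2, and [0.95680]): 0.75000 × 0.97000 × 0.95680 = 0.696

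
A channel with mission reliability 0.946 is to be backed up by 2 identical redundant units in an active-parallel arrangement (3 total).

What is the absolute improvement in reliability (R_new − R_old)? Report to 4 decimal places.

R_before = 0.946
R_after = 1 − (1 − 0.946)^3 = 0.9998
ΔR = 0.9998 − 0.946 = 0.0538

0.0538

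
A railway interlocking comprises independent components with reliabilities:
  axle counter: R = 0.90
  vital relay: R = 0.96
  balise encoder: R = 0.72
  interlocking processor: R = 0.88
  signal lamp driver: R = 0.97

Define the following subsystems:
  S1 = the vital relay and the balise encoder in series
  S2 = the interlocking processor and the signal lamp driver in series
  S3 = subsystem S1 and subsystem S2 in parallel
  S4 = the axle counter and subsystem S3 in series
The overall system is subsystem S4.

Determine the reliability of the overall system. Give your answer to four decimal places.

Series (vital relay and balise encoder): 0.960000 × 0.720000 = 0.691200
Series (interlocking processor and signal lamp driver): 0.880000 × 0.970000 = 0.853600
Parallel ([0.691200] and [0.853600]): 1 − (1 − 0.691200)(1 − 0.853600) = 0.954792
Series (axle counter and [0.954792]): 0.900000 × 0.954792 = 0.8593

0.8593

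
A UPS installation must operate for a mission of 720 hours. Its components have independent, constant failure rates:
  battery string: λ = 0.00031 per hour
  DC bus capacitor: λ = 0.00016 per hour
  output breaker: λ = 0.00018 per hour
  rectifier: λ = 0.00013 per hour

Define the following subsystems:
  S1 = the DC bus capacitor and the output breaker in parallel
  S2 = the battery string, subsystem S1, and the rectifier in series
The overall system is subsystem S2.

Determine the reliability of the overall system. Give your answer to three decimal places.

0.719

R(battery string) = exp(−0.00031 × 720) = 0.79995
R(DC bus capacitor) = exp(−0.00016 × 720) = 0.89119
R(output breaker) = exp(−0.00018 × 720) = 0.87845
R(rectifier) = exp(−0.00013 × 720) = 0.91065
Parallel (DC bus capacitor and output breaker): 1 − (1 − 0.89119)(1 − 0.87845) = 0.98677
Series (battery string, [0.98677], and rectifier): 0.79995 × 0.98677 × 0.91065 = 0.719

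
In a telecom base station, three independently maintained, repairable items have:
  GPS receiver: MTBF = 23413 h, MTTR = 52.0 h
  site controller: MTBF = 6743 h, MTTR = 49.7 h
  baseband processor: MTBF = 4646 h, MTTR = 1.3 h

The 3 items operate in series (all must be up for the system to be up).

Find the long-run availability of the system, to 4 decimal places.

A(GPS receiver) = MTBF/(MTBF+MTTR) = 23413/(23413+52.0) = 0.997784
A(site controller) = MTBF/(MTBF+MTTR) = 6743/(6743+49.7) = 0.992683
A(baseband processor) = MTBF/(MTBF+MTTR) = 4646/(4646+1.3) = 0.999720
Series availability: 0.997784 × 0.992683 × 0.999720 = 0.9902

0.9902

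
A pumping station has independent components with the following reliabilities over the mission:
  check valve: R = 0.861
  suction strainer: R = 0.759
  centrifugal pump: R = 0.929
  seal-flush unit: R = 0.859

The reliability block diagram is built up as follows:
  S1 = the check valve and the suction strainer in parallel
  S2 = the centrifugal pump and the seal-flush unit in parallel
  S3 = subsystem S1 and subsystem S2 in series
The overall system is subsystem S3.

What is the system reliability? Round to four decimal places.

Parallel (check valve and suction strainer): 1 − (1 − 0.861000)(1 − 0.759000) = 0.966501
Parallel (centrifugal pump and seal-flush unit): 1 − (1 − 0.929000)(1 − 0.859000) = 0.989989
Series ([0.966501] and [0.989989]): 0.966501 × 0.989989 = 0.9568

0.9568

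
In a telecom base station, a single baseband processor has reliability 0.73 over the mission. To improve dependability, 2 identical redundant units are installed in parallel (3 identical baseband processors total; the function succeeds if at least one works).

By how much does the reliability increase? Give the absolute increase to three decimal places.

0.250

R_before = 0.73
R_after = 1 − (1 − 0.73)^3 = 0.980
ΔR = 0.980 − 0.73 = 0.250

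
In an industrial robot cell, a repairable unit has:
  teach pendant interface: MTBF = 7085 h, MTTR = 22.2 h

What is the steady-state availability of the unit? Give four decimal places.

A(teach pendant interface) = MTBF/(MTBF+MTTR) = 7085/(7085+22.2) = 0.9969

0.9969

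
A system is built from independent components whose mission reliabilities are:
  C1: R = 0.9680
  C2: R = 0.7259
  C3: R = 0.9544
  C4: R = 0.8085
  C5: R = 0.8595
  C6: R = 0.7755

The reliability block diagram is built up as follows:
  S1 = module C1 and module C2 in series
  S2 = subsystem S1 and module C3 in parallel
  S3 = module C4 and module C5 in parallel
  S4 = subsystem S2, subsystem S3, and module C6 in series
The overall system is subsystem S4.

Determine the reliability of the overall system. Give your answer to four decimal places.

0.7444

Series (C1 and C2): 0.968000 × 0.725900 = 0.702671
Parallel ([0.702671] and C3): 1 − (1 − 0.702671)(1 − 0.954400) = 0.986442
Parallel (C4 and C5): 1 − (1 − 0.808500)(1 − 0.859500) = 0.973094
Series ([0.986442], [0.973094], and C6): 0.986442 × 0.973094 × 0.775500 = 0.7444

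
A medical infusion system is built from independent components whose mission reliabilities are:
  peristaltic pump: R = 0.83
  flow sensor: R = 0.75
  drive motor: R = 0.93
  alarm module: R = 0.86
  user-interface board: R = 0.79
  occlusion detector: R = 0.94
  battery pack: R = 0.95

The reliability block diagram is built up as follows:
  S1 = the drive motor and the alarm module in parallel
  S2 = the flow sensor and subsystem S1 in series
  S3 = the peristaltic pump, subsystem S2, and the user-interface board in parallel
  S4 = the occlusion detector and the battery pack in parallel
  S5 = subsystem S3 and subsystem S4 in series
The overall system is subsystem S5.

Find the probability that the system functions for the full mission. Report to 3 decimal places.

Parallel (drive motor and alarm module): 1 − (1 − 0.93000)(1 − 0.86000) = 0.99020
Series (flow sensor and [0.99020]): 0.75000 × 0.99020 = 0.74265
Parallel (peristaltic pump, [0.74265], and user-interface board): 1 − (1 − 0.83000)(1 − 0.74265)(1 − 0.79000) = 0.99081
Parallel (occlusion detector and battery pack): 1 − (1 − 0.94000)(1 − 0.95000) = 0.99700
Series ([0.99081] and [0.99700]): 0.99081 × 0.99700 = 0.988

0.988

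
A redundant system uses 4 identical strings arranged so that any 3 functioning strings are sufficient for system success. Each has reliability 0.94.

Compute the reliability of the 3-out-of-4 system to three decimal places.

0.980

R = Σ_{i=3}^{4} C(4,i) p^i (1−p)^{4−i} with p = 0.94
C(4,3)·0.94^3·0.06^1 = 0.19934
C(4,4)·0.94^4·0.06^0 = 0.78075
Sum = 0.980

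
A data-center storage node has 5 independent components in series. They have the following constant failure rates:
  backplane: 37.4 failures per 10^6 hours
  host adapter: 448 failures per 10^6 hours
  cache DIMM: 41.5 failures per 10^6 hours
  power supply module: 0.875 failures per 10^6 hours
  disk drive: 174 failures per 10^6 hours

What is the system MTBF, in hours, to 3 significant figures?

1420

Series of exponential components: λ_sys = Σ λ_i
λ_sys = 0.0000374 + 0.000448 + 0.0000415 + 0.000000875 + 0.000174 = 7.0177e-04 /h
MTBF = 1 / λ_sys = 1420 h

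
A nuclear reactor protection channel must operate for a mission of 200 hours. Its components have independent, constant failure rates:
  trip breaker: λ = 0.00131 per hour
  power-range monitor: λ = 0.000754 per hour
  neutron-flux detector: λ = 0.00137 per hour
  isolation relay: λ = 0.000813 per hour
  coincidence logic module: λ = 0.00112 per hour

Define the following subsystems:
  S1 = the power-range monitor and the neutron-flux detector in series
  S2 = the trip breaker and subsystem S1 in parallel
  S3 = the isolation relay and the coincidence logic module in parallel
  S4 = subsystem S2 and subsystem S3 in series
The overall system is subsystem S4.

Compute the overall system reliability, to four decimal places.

0.8925

R(trip breaker) = exp(−0.00131 × 200) = 0.769511
R(power-range monitor) = exp(−0.000754 × 200) = 0.860020
R(neutron-flux detector) = exp(−0.00137 × 200) = 0.760332
R(isolation relay) = exp(−0.000813 × 200) = 0.849931
R(coincidence logic module) = exp(−0.00112 × 200) = 0.799315
Series (power-range monitor and neutron-flux detector): 0.860020 × 0.760332 = 0.653901
Parallel (trip breaker and [0.653901]): 1 − (1 − 0.769511)(1 − 0.653901) = 0.920228
Parallel (isolation relay and coincidence logic module): 1 − (1 − 0.849931)(1 − 0.799315) = 0.969883
Series ([0.920228] and [0.969883]): 0.920228 × 0.969883 = 0.8925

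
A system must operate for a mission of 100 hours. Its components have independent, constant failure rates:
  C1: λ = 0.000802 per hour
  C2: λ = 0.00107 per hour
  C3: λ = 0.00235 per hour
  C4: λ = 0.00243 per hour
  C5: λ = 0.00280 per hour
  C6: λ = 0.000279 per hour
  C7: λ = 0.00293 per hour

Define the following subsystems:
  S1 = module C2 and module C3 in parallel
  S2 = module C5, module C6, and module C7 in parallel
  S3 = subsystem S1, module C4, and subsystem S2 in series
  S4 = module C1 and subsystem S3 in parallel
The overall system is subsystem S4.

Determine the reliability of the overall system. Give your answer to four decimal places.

0.9820

R(C1) = exp(−0.000802 × 100) = 0.922932
R(C2) = exp(−0.00107 × 100) = 0.898526
R(C3) = exp(−0.00235 × 100) = 0.790571
R(C4) = exp(−0.00243 × 100) = 0.784272
R(C5) = exp(−0.00280 × 100) = 0.755784
R(C6) = exp(−0.000279 × 100) = 0.972486
R(C7) = exp(−0.00293 × 100) = 0.746022
Parallel (C2 and C3): 1 − (1 − 0.898526)(1 − 0.790571) = 0.978748
Parallel (C5, C6, and C7): 1 − (1 − 0.755784)(1 − 0.972486)(1 − 0.746022) = 0.998293
Series ([0.978748], C4, and [0.998293]): 0.978748 × 0.784272 × 0.998293 = 0.766294
Parallel (C1 and [0.766294]): 1 − (1 − 0.922932)(1 − 0.766294) = 0.9820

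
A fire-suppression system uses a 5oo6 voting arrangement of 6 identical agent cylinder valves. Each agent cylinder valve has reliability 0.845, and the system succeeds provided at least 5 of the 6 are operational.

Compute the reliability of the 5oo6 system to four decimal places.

R = Σ_{i=5}^{6} C(6,i) p^i (1−p)^{6−i} with p = 0.845
C(6,5)·0.845^5·0.155^1 = 0.400651
C(6,6)·0.845^6·0.155^0 = 0.364033
Sum = 0.7647

0.7647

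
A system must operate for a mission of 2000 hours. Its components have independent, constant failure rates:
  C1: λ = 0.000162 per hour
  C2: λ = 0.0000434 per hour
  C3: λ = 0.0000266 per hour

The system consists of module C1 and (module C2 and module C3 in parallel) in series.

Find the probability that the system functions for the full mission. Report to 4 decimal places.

0.7201

R(C1) = exp(−0.000162 × 2000) = 0.723250
R(C2) = exp(−0.0000434 × 2000) = 0.916860
R(C3) = exp(−0.0000266 × 2000) = 0.948190
Parallel (C2 and C3): 1 − (1 − 0.916860)(1 − 0.948190) = 0.995693
Series (C1 and [0.995693]): 0.723250 × 0.995693 = 0.7201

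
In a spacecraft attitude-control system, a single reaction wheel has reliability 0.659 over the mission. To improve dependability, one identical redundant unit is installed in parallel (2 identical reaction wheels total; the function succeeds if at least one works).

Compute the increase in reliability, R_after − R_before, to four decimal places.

0.2247

R_before = 0.659
R_after = 1 − (1 − 0.659)^2 = 0.8837
ΔR = 0.8837 − 0.659 = 0.2247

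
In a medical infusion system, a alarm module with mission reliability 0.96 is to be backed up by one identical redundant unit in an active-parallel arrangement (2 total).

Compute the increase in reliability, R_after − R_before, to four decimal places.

R_before = 0.96
R_after = 1 − (1 − 0.96)^2 = 0.9984
ΔR = 0.9984 − 0.96 = 0.0384

0.0384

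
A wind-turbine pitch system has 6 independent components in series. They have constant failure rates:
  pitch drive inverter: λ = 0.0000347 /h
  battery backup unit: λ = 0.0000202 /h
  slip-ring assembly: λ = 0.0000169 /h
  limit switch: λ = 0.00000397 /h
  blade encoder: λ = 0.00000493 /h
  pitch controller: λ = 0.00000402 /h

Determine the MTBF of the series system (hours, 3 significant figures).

11800

Series of exponential components: λ_sys = Σ λ_i
λ_sys = 0.0000347 + 0.0000202 + 0.0000169 + 0.00000397 + 0.00000493 + 0.00000402 = 8.4720e-05 /h
MTBF = 1 / λ_sys = 11800 h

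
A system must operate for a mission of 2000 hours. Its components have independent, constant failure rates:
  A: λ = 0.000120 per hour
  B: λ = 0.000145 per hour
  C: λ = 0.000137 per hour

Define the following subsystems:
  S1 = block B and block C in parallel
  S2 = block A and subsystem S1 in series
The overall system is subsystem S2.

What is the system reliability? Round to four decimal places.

0.7392

R(A) = exp(−0.000120 × 2000) = 0.786628
R(B) = exp(−0.000145 × 2000) = 0.748264
R(C) = exp(−0.000137 × 2000) = 0.760332
Parallel (B and C): 1 − (1 − 0.748264)(1 − 0.760332) = 0.939667
Series (A and [0.939667]): 0.786628 × 0.939667 = 0.7392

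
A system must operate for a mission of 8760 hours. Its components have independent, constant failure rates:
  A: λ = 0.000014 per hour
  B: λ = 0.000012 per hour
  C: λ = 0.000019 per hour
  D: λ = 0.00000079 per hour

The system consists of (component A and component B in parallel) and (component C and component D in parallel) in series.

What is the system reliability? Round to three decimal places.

0.987

R(A) = exp(−0.000014 × 8760) = 0.88458
R(B) = exp(−0.000012 × 8760) = 0.90022
R(C) = exp(−0.000019 × 8760) = 0.84667
R(D) = exp(−0.00000079 × 8760) = 0.99310
Parallel (A and B): 1 − (1 − 0.88458)(1 − 0.90022) = 0.98848
Parallel (C and D): 1 − (1 − 0.84667)(1 − 0.99310) = 0.99894
Series ([0.98848] and [0.99894]): 0.98848 × 0.99894 = 0.987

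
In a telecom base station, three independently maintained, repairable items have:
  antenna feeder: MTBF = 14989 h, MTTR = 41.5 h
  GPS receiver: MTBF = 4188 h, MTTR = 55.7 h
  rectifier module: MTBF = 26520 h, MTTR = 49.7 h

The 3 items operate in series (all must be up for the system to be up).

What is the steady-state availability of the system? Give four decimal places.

A(antenna feeder) = MTBF/(MTBF+MTTR) = 14989/(14989+41.5) = 0.997239
A(GPS receiver) = MTBF/(MTBF+MTTR) = 4188/(4188+55.7) = 0.986875
A(rectifier module) = MTBF/(MTBF+MTTR) = 26520/(26520+49.7) = 0.998129
Series availability: 0.997239 × 0.986875 × 0.998129 = 0.9823

0.9823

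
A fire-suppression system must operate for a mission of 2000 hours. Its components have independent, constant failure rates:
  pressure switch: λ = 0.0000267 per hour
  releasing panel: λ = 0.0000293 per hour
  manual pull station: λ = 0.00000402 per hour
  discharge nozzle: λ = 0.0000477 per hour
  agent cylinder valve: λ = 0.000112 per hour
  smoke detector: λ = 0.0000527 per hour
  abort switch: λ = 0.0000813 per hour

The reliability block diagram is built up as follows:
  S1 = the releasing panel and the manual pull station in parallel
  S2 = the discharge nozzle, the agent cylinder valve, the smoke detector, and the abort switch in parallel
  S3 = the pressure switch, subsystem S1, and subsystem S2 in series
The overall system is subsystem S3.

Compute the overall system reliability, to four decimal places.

0.9473

R(pressure switch) = exp(−0.0000267 × 2000) = 0.948001
R(releasing panel) = exp(−0.0000293 × 2000) = 0.943084
R(manual pull station) = exp(−0.00000402 × 2000) = 0.991992
R(discharge nozzle) = exp(−0.0000477 × 2000) = 0.909009
R(agent cylinder valve) = exp(−0.000112 × 2000) = 0.799315
R(smoke detector) = exp(−0.0000527 × 2000) = 0.899964
R(abort switch) = exp(−0.0000813 × 2000) = 0.849931
Parallel (releasing panel and manual pull station): 1 − (1 − 0.943084)(1 − 0.991992) = 0.999544
Parallel (discharge nozzle, agent cylinder valve, smoke detector, and abort switch): 1 − (1 − 0.909009)(1 − 0.799315)(1 − 0.899964)(1 − 0.849931) = 0.999726
Series (pressure switch, [0.999544], and [0.999726]): 0.948001 × 0.999544 × 0.999726 = 0.9473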